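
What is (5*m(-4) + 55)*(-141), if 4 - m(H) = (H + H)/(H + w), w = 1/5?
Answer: -172725/19 ≈ -9090.8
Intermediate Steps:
w = ⅕ ≈ 0.20000
m(H) = 4 - 2*H/(⅕ + H) (m(H) = 4 - (H + H)/(H + ⅕) = 4 - 2*H/(⅕ + H))
(5*m(-4) + 55)*(-141) = (5*(2*(2 + 5*(-4))/(1 + 5*(-4))) + 55)*(-141) = (5*(2*(2 - 20)/(1 - 20)) + 55)*(-141) = (5*(2*(-18)/(-19)) + 55)*(-141) = (5*(2*(-1/19)*(-18)) + 55)*(-141) = (5*(36/19) + 55)*(-141) = (180/19 + 55)*(-141) = (1225/19)*(-141) = -172725/19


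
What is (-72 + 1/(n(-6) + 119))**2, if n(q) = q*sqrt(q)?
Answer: (7401888*sqrt(6) + 72273745*I)/(1428*sqrt(6) + 13945*I) ≈ 5182.8 - 0.14719*I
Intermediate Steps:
n(q) = q**(3/2)
(-72 + 1/(n(-6) + 119))**2 = (-72 + 1/((-6)**(3/2) + 119))**2 = (-72 + 1/(-6*I*sqrt(6) + 119))**2 = (-72 + 1/(119 - 6*I*sqrt(6)))**2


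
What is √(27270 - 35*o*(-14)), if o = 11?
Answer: 2*√8165 ≈ 180.72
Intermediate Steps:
√(27270 - 35*o*(-14)) = √(27270 - 35*11*(-14)) = √(27270 - 385*(-14)) = √(27270 + 5390) = √32660 = 2*√8165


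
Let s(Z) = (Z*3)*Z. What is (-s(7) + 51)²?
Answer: 9216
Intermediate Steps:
s(Z) = 3*Z² (s(Z) = (3*Z)*Z = 3*Z²)
(-s(7) + 51)² = (-3*7² + 51)² = (-3*49 + 51)² = (-1*147 + 51)² = (-147 + 51)² = (-96)² = 9216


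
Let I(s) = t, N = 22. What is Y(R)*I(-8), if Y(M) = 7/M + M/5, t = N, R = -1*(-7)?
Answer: 264/5 ≈ 52.800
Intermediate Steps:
R = 7
t = 22
I(s) = 22
Y(M) = 7/M + M/5 (Y(M) = 7/M + M*(1/5) = 7/M + M/5)
Y(R)*I(-8) = (7/7 + (1/5)*7)*22 = (7*(1/7) + 7/5)*22 = (1 + 7/5)*22 = (12/5)*22 = 264/5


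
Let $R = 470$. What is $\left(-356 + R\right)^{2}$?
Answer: $12996$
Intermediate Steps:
$\left(-356 + R\right)^{2} = \left(-356 + 470\right)^{2} = 114^{2} = 12996$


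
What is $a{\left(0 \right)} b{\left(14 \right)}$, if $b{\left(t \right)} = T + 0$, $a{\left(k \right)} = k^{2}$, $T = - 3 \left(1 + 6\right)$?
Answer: $0$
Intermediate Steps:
$T = -21$ ($T = \left(-3\right) 7 = -21$)
$b{\left(t \right)} = -21$ ($b{\left(t \right)} = -21 + 0 = -21$)
$a{\left(0 \right)} b{\left(14 \right)} = 0^{2} \left(-21\right) = 0 \left(-21\right) = 0$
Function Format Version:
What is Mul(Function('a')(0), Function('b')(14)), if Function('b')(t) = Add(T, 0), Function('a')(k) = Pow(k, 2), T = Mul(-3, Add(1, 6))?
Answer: 0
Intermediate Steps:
T = -21 (T = Mul(-3, 7) = -21)
Function('b')(t) = -21 (Function('b')(t) = Add(-21, 0) = -21)
Mul(Function('a')(0), Function('b')(14)) = Mul(Pow(0, 2), -21) = Mul(0, -21) = 0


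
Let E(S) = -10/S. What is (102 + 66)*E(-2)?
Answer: 840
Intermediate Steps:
(102 + 66)*E(-2) = (102 + 66)*(-10/(-2)) = 168*(-10*(-½)) = 168*5 = 840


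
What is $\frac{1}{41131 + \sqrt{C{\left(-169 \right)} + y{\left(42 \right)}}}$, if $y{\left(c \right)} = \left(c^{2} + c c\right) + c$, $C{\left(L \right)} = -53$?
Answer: $\frac{41131}{1691755644} - \frac{\sqrt{3517}}{1691755644} \approx 2.4278 \cdot 10^{-5}$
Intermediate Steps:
$y{\left(c \right)} = c + 2 c^{2}$ ($y{\left(c \right)} = \left(c^{2} + c^{2}\right) + c = 2 c^{2} + c = c + 2 c^{2}$)
$\frac{1}{41131 + \sqrt{C{\left(-169 \right)} + y{\left(42 \right)}}} = \frac{1}{41131 + \sqrt{-53 + 42 \left(1 + 2 \cdot 42\right)}} = \frac{1}{41131 + \sqrt{-53 + 42 \left(1 + 84\right)}} = \frac{1}{41131 + \sqrt{-53 + 42 \cdot 85}} = \frac{1}{41131 + \sqrt{-53 + 3570}} = \frac{1}{41131 + \sqrt{3517}}$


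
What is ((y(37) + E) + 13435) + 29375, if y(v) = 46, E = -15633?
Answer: 27223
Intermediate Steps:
((y(37) + E) + 13435) + 29375 = ((46 - 15633) + 13435) + 29375 = (-15587 + 13435) + 29375 = -2152 + 29375 = 27223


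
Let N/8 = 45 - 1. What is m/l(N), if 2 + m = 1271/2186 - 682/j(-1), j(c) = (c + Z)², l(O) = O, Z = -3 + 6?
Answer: -187907/384736 ≈ -0.48841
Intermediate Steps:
N = 352 (N = 8*(45 - 1) = 8*44 = 352)
Z = 3
j(c) = (3 + c)² (j(c) = (c + 3)² = (3 + c)²)
m = -187907/1093 (m = -2 + (1271/2186 - 682/(3 - 1)²) = -2 + (1271*(1/2186) - 682/(2²)) = -2 + (1271/2186 - 682/4) = -2 + (1271/2186 - 682*¼) = -2 + (1271/2186 - 341/2) = -2 - 185721/1093 = -187907/1093 ≈ -171.92)
m/l(N) = -187907/1093/352 = -187907/1093*1/352 = -187907/384736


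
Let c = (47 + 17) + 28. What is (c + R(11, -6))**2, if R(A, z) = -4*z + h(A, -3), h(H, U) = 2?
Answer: 13924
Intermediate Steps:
R(A, z) = 2 - 4*z (R(A, z) = -4*z + 2 = 2 - 4*z)
c = 92 (c = 64 + 28 = 92)
(c + R(11, -6))**2 = (92 + (2 - 4*(-6)))**2 = (92 + (2 + 24))**2 = (92 + 26)**2 = 118**2 = 13924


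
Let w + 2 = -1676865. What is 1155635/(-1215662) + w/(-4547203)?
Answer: -3216403447951/5527861893386 ≈ -0.58185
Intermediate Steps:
w = -1676867 (w = -2 - 1676865 = -1676867)
1155635/(-1215662) + w/(-4547203) = 1155635/(-1215662) - 1676867/(-4547203) = 1155635*(-1/1215662) - 1676867*(-1/4547203) = -1155635/1215662 + 1676867/4547203 = -3216403447951/5527861893386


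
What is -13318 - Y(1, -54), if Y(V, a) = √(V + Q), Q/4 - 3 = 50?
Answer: -13318 - √213 ≈ -13333.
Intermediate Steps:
Q = 212 (Q = 12 + 4*50 = 12 + 200 = 212)
Y(V, a) = √(212 + V) (Y(V, a) = √(V + 212) = √(212 + V))
-13318 - Y(1, -54) = -13318 - √(212 + 1) = -13318 - √213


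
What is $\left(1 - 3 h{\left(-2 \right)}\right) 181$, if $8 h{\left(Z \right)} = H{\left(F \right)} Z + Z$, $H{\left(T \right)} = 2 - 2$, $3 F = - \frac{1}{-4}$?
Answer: $\frac{1267}{4} \approx 316.75$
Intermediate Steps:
$F = \frac{1}{12}$ ($F = \frac{\left(-1\right) \frac{1}{-4}}{3} = \frac{\left(-1\right) \left(- \frac{1}{4}\right)}{3} = \frac{1}{3} \cdot \frac{1}{4} = \frac{1}{12} \approx 0.083333$)
$H{\left(T \right)} = 0$ ($H{\left(T \right)} = 2 - 2 = 0$)
$h{\left(Z \right)} = \frac{Z}{8}$ ($h{\left(Z \right)} = \frac{0 Z + Z}{8} = \frac{0 + Z}{8} = \frac{Z}{8}$)
$\left(1 - 3 h{\left(-2 \right)}\right) 181 = \left(1 - 3 \cdot \frac{1}{8} \left(-2\right)\right) 181 = \left(1 - - \frac{3}{4}\right) 181 = \left(1 + \frac{3}{4}\right) 181 = \frac{7}{4} \cdot 181 = \frac{1267}{4}$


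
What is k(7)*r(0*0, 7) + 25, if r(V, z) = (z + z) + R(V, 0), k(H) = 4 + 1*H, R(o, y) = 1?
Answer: 190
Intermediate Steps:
k(H) = 4 + H
r(V, z) = 1 + 2*z (r(V, z) = (z + z) + 1 = 2*z + 1 = 1 + 2*z)
k(7)*r(0*0, 7) + 25 = (4 + 7)*(1 + 2*7) + 25 = 11*(1 + 14) + 25 = 11*15 + 25 = 165 + 25 = 190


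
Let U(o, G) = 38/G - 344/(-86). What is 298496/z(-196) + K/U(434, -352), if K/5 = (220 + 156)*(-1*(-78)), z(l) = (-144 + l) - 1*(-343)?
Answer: 56379136/411 ≈ 1.3718e+5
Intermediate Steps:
z(l) = 199 + l (z(l) = (-144 + l) + 343 = 199 + l)
U(o, G) = 4 + 38/G (U(o, G) = 38/G - 344*(-1/86) = 38/G + 4 = 4 + 38/G)
K = 146640 (K = 5*((220 + 156)*(-1*(-78))) = 5*(376*78) = 5*29328 = 146640)
298496/z(-196) + K/U(434, -352) = 298496/(199 - 196) + 146640/(4 + 38/(-352)) = 298496/3 + 146640/(4 + 38*(-1/352)) = 298496*(1/3) + 146640/(4 - 19/176) = 298496/3 + 146640/(685/176) = 298496/3 + 146640*(176/685) = 298496/3 + 5161728/137 = 56379136/411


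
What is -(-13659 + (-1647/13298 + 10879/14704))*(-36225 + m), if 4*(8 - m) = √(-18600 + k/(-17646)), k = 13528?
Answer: -792818513878589/1602736 - 21890783717*I*√361995699543/28281879456 ≈ -4.9467e+8 - 4.657e+5*I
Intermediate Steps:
m = 8 - I*√361995699543/17646 (m = 8 - √(-18600 + 13528/(-17646))/4 = 8 - √(-18600 + 13528*(-1/17646))/4 = 8 - √(-18600 - 6764/8823)/4 = 8 - I*√361995699543/17646 ≈ 8.0 - 34.096*I)
-(-13659 + (-1647/13298 + 10879/14704))*(-36225 + m) = -(-13659 + (-1647/13298 + 10879/14704))*(-36225 + (8 - I*√361995699543/17646)) = -(-13659 + (-1647*1/13298 + 10879*(1/14704)))*(-36217 - I*√361995699543/17646) = -(-13659 + (-27/218 + 10879/14704))*(-36217 - I*√361995699543/17646) = -(-13659 + 987307/1602736)*(-36217 - I*√361995699543/17646) = -(-21890783717)*(-36217 - I*√361995699543/17646)/1602736 = -(792818513878589/1602736 + 21890783717*I*√361995699543/28281879456) = -792818513878589/1602736 - 21890783717*I*√361995699543/28281879456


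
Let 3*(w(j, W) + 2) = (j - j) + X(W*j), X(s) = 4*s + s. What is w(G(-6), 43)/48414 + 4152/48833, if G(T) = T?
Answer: 29986512/394033477 ≈ 0.076101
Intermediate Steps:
X(s) = 5*s
w(j, W) = -2 + 5*W*j/3 (w(j, W) = -2 + ((j - j) + 5*(W*j))/3 = -2 + (0 + 5*W*j)/3 = -2 + (5*W*j)/3 = -2 + 5*W*j/3)
w(G(-6), 43)/48414 + 4152/48833 = (-2 + (5/3)*43*(-6))/48414 + 4152/48833 = (-2 - 430)*(1/48414) + 4152*(1/48833) = -432*1/48414 + 4152/48833 = -72/8069 + 4152/48833 = 29986512/394033477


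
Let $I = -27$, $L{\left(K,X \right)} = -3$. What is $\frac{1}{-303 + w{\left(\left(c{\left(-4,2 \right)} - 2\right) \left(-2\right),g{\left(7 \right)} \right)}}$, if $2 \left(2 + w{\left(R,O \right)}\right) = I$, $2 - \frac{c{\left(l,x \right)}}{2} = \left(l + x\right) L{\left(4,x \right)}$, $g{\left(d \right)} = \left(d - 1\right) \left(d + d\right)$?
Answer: $- \frac{2}{637} \approx -0.0031397$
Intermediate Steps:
$g{\left(d \right)} = 2 d \left(-1 + d\right)$ ($g{\left(d \right)} = \left(-1 + d\right) 2 d = 2 d \left(-1 + d\right)$)
$c{\left(l,x \right)} = 4 + 6 l + 6 x$ ($c{\left(l,x \right)} = 4 - 2 \left(l + x\right) \left(-3\right) = 4 - 2 \left(- 3 l - 3 x\right) = 4 + \left(6 l + 6 x\right) = 4 + 6 l + 6 x$)
$w{\left(R,O \right)} = - \frac{31}{2}$ ($w{\left(R,O \right)} = -2 + \frac{1}{2} \left(-27\right) = -2 - \frac{27}{2} = - \frac{31}{2}$)
$\frac{1}{-303 + w{\left(\left(c{\left(-4,2 \right)} - 2\right) \left(-2\right),g{\left(7 \right)} \right)}} = \frac{1}{-303 - \frac{31}{2}} = \frac{1}{- \frac{637}{2}} = - \frac{2}{637}$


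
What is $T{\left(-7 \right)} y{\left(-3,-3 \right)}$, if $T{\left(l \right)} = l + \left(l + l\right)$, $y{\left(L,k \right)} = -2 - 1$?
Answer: $63$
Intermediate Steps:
$y{\left(L,k \right)} = -3$
$T{\left(l \right)} = 3 l$ ($T{\left(l \right)} = l + 2 l = 3 l$)
$T{\left(-7 \right)} y{\left(-3,-3 \right)} = 3 \left(-7\right) \left(-3\right) = \left(-21\right) \left(-3\right) = 63$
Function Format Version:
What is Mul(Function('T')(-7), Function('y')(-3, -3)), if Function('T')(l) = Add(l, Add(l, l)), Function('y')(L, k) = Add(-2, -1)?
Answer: 63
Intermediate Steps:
Function('y')(L, k) = -3
Function('T')(l) = Mul(3, l) (Function('T')(l) = Add(l, Mul(2, l)) = Mul(3, l))
Mul(Function('T')(-7), Function('y')(-3, -3)) = Mul(Mul(3, -7), -3) = Mul(-21, -3) = 63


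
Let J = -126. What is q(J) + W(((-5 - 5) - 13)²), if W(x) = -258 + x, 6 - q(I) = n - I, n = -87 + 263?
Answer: -25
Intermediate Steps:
n = 176
q(I) = -170 + I (q(I) = 6 - (176 - I) = 6 + (-176 + I) = -170 + I)
q(J) + W(((-5 - 5) - 13)²) = (-170 - 126) + (-258 + ((-5 - 5) - 13)²) = -296 + (-258 + (-10 - 13)²) = -296 + (-258 + (-23)²) = -296 + (-258 + 529) = -296 + 271 = -25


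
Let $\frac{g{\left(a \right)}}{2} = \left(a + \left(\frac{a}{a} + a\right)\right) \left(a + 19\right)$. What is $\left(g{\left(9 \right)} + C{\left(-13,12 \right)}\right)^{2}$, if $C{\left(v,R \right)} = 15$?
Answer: $1164241$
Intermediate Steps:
$g{\left(a \right)} = 2 \left(1 + 2 a\right) \left(19 + a\right)$ ($g{\left(a \right)} = 2 \left(a + \left(\frac{a}{a} + a\right)\right) \left(a + 19\right) = 2 \left(a + \left(1 + a\right)\right) \left(19 + a\right) = 2 \left(1 + 2 a\right) \left(19 + a\right)$)
$\left(g{\left(9 \right)} + C{\left(-13,12 \right)}\right)^{2} = \left(\left(38 + 4 \cdot 9^{2} + 78 \cdot 9\right) + 15\right)^{2} = \left(\left(38 + 4 \cdot 81 + 702\right) + 15\right)^{2} = \left(\left(38 + 324 + 702\right) + 15\right)^{2} = \left(1064 + 15\right)^{2} = 1079^{2} = 1164241$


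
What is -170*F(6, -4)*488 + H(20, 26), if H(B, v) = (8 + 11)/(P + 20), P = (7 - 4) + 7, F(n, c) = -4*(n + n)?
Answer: 119462419/30 ≈ 3.9821e+6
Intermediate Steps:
F(n, c) = -8*n
P = 10 (P = 3 + 7 = 10)
H(B, v) = 19/30 (H(B, v) = (8 + 11)/(10 + 20) = 19/30)
-170*F(6, -4)*488 + H(20, 26) = -(-1360)*6*488 + 19/30 = -170*(-48)*488 + 19/30 = 8160*488 + 19/30 = 3982080 + 19/30 = 119462419/30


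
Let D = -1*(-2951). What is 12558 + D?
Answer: 15509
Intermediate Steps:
D = 2951
12558 + D = 12558 + 2951 = 15509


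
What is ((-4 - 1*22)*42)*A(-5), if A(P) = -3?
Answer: 3276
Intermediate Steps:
((-4 - 1*22)*42)*A(-5) = ((-4 - 1*22)*42)*(-3) = ((-4 - 22)*42)*(-3) = -26*42*(-3) = -1092*(-3) = 3276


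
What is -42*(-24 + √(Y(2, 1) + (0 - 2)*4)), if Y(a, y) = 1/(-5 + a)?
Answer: 1008 - 70*I*√3 ≈ 1008.0 - 121.24*I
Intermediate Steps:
-42*(-24 + √(Y(2, 1) + (0 - 2)*4)) = -42*(-24 + √(1/(-5 + 2) + (0 - 2)*4)) = -42*(-24 + √(1/(-3) - 2*4)) = -42*(-24 + √(-⅓ - 8)) = -42*(-24 + √(-25/3)) = -42*(-24 + 5*I*√3/3) = 1008 - 70*I*√3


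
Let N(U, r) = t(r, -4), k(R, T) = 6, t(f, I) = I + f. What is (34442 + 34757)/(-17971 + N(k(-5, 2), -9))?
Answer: -69199/17984 ≈ -3.8478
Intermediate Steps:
N(U, r) = -4 + r
(34442 + 34757)/(-17971 + N(k(-5, 2), -9)) = (34442 + 34757)/(-17971 + (-4 - 9)) = 69199/(-17971 - 13) = 69199/(-17984) = 69199*(-1/17984) = -69199/17984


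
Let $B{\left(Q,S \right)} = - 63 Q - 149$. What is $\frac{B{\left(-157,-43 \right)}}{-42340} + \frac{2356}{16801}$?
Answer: $- \frac{31961151}{355677170} \approx -0.08986$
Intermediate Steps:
$B{\left(Q,S \right)} = -149 - 63 Q$
$\frac{B{\left(-157,-43 \right)}}{-42340} + \frac{2356}{16801} = \frac{-149 - -9891}{-42340} + \frac{2356}{16801} = \left(-149 + 9891\right) \left(- \frac{1}{42340}\right) + 2356 \cdot \frac{1}{16801} = 9742 \left(- \frac{1}{42340}\right) + \frac{2356}{16801} = - \frac{4871}{21170} + \frac{2356}{16801} = - \frac{31961151}{355677170}$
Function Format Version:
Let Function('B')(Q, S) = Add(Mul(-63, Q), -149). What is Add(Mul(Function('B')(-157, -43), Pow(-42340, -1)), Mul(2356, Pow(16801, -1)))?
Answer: Rational(-31961151, 355677170) ≈ -0.089860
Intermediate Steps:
Function('B')(Q, S) = Add(-149, Mul(-63, Q))
Add(Mul(Function('B')(-157, -43), Pow(-42340, -1)), Mul(2356, Pow(16801, -1))) = Add(Mul(Add(-149, Mul(-63, -157)), Pow(-42340, -1)), Mul(2356, Pow(16801, -1))) = Add(Mul(Add(-149, 9891), Rational(-1, 42340)), Mul(2356, Rational(1, 16801))) = Add(Mul(9742, Rational(-1, 42340)), Rational(2356, 16801)) = Add(Rational(-4871, 21170), Rational(2356, 16801)) = Rational(-31961151, 355677170)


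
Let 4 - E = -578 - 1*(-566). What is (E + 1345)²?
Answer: 1852321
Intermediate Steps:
E = 16 (E = 4 - (-578 - 1*(-566)) = 4 - (-578 + 566) = 4 - 1*(-12) = 4 + 12 = 16)
(E + 1345)² = (16 + 1345)² = 1361² = 1852321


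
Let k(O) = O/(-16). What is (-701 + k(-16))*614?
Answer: -429800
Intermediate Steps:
k(O) = -O/16 (k(O) = O*(-1/16) = -O/16)
(-701 + k(-16))*614 = (-701 - 1/16*(-16))*614 = (-701 + 1)*614 = -700*614 = -429800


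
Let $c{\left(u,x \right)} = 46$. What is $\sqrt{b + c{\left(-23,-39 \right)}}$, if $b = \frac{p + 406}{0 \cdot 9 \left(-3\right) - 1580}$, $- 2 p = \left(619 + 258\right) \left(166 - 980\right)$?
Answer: $\frac{17 i \sqrt{15563}}{158} \approx 13.423 i$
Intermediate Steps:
$p = 356939$ ($p = - \frac{\left(619 + 258\right) \left(166 - 980\right)}{2} = - \frac{877 \left(-814\right)}{2} = \left(- \frac{1}{2}\right) \left(-713878\right) = 356939$)
$b = - \frac{71469}{316}$ ($b = \frac{356939 + 406}{0 \cdot 9 \left(-3\right) - 1580} = \frac{357345}{0 \left(-3\right) - 1580} = \frac{357345}{0 - 1580} = \frac{357345}{-1580} = 357345 \left(- \frac{1}{1580}\right) = - \frac{71469}{316} \approx -226.17$)
$\sqrt{b + c{\left(-23,-39 \right)}} = \sqrt{- \frac{71469}{316} + 46} = \sqrt{- \frac{56933}{316}} = \frac{17 i \sqrt{15563}}{158}$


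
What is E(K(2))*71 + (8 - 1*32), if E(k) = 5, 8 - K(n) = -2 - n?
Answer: 331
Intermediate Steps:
K(n) = 10 + n (K(n) = 8 - (-2 - n) = 8 + (2 + n) = 10 + n)
E(K(2))*71 + (8 - 1*32) = 5*71 + (8 - 1*32) = 355 + (8 - 32) = 355 - 24 = 331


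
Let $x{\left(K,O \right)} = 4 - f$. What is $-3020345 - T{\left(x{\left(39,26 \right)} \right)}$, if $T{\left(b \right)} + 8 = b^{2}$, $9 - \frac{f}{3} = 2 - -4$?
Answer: $-3020362$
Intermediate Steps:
$f = 9$ ($f = 27 - 3 \left(2 - -4\right) = 27 - 3 \left(2 + 4\right) = 27 - 18 = 9$)
$x{\left(K,O \right)} = -5$ ($x{\left(K,O \right)} = 4 - 9 = -5$)
$T{\left(b \right)} = -8 + b^{2}$
$-3020345 - T{\left(x{\left(39,26 \right)} \right)} = -3020345 - \left(-8 + \left(-5\right)^{2}\right) = -3020345 - \left(-8 + 25\right) = -3020345 - 17 = -3020362$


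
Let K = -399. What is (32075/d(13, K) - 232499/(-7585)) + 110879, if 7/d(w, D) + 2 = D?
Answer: -91670090877/53095 ≈ -1.7265e+6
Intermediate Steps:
d(w, D) = 7/(-2 + D)
(32075/d(13, K) - 232499/(-7585)) + 110879 = (32075/((7/(-2 - 399))) - 232499/(-7585)) + 110879 = (32075/((7/(-401))) - 232499*(-1/7585)) + 110879 = (32075/((7*(-1/401))) + 232499/7585) + 110879 = (32075/(-7/401) + 232499/7585) + 110879 = (32075*(-401/7) + 232499/7585) + 110879 = (-12862075/7 + 232499/7585) + 110879 = -97557211382/53095 + 110879 = -91670090877/53095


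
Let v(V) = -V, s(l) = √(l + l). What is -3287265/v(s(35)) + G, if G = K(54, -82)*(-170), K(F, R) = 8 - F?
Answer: 7820 + 657453*√70/14 ≈ 4.0072e+5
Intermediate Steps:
s(l) = √2*√l (s(l) = √(2*l) = √2*√l)
G = 7820 (G = (8 - 1*54)*(-170) = (8 - 54)*(-170) = -46*(-170) = 7820)
-3287265/v(s(35)) + G = -3287265*(-√70/70) + 7820 = -(-657453)*√70/14 + 7820 = 657453*√70/14 + 7820 = 7820 + 657453*√70/14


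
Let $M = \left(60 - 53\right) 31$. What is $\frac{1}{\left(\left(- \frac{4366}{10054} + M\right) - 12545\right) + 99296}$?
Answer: $\frac{5027}{437185953} \approx 1.1499 \cdot 10^{-5}$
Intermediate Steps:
$M = 217$ ($M = 7 \cdot 31 = 217$)
$\frac{1}{\left(\left(- \frac{4366}{10054} + M\right) - 12545\right) + 99296} = \frac{1}{\left(\left(- \frac{4366}{10054} + 217\right) - 12545\right) + 99296} = \frac{1}{\left(\left(\left(-4366\right) \frac{1}{10054} + 217\right) - 12545\right) + 99296} = \frac{1}{\left(\left(- \frac{2183}{5027} + 217\right) - 12545\right) + 99296} = \frac{1}{\left(\frac{1088676}{5027} - 12545\right) + 99296} = \frac{1}{- \frac{61975039}{5027} + 99296} = \frac{1}{\frac{437185953}{5027}} = \frac{5027}{437185953}$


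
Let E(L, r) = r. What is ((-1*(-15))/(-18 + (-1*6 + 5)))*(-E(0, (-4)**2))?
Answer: 240/19 ≈ 12.632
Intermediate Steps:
((-1*(-15))/(-18 + (-1*6 + 5)))*(-E(0, (-4)**2)) = ((-1*(-15))/(-18 + (-1*6 + 5)))*(-1*(-4)**2) = (15/(-18 + (-6 + 5)))*(-1*16) = (15/(-18 - 1))*(-16) = (15/(-19))*(-16) = -1/19*15*(-16) = -15/19*(-16) = 240/19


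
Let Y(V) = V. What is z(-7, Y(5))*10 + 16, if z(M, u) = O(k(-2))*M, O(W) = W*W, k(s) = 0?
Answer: 16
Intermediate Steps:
O(W) = W²
z(M, u) = 0 (z(M, u) = 0²*M = 0*M = 0)
z(-7, Y(5))*10 + 16 = 0*10 + 16 = 0 + 16 = 16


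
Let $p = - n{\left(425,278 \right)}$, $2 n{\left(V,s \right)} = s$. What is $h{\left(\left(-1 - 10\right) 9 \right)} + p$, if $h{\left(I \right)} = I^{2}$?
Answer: $9662$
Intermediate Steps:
$n{\left(V,s \right)} = \frac{s}{2}$
$p = -139$ ($p = - \frac{278}{2} = \left(-1\right) 139 = -139$)
$h{\left(\left(-1 - 10\right) 9 \right)} + p = \left(\left(-1 - 10\right) 9\right)^{2} - 139 = \left(\left(-11\right) 9\right)^{2} - 139 = \left(-99\right)^{2} - 139 = 9801 - 139 = 9662$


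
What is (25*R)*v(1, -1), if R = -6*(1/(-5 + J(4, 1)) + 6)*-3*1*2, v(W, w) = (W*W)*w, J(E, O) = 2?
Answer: -5100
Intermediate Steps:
v(W, w) = w*W² (v(W, w) = W²*w = w*W²)
R = 204 (R = -6*(1/(-5 + 2) + 6)*-3*1*2 = -6*(1/(-3) + 6)*(-3*2) = -6*(-⅓ + 6)*(-6) = -34*(-6) = -6*(-34) = 204)
(25*R)*v(1, -1) = (25*204)*(-1*1²) = 5100*(-1*1) = 5100*(-1) = -5100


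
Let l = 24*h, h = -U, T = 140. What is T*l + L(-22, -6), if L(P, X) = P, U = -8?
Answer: 26858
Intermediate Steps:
h = 8 (h = -1*(-8) = 8)
l = 192 (l = 24*8 = 192)
T*l + L(-22, -6) = 140*192 - 22 = 26880 - 22 = 26858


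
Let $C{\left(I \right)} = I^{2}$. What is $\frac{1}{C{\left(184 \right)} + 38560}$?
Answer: $\frac{1}{72416} \approx 1.3809 \cdot 10^{-5}$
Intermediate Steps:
$\frac{1}{C{\left(184 \right)} + 38560} = \frac{1}{184^{2} + 38560} = \frac{1}{33856 + 38560} = \frac{1}{72416}$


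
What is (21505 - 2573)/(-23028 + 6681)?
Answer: -18932/16347 ≈ -1.1581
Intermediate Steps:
(21505 - 2573)/(-23028 + 6681) = 18932/(-16347) = 18932*(-1/16347) = -18932/16347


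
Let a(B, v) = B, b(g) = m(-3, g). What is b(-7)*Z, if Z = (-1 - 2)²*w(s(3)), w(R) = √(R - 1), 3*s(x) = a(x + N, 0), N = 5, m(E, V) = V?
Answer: -21*√15 ≈ -81.333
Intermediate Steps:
b(g) = g
s(x) = 5/3 + x/3 (s(x) = (x + 5)/3 = (5 + x)/3 = 5/3 + x/3)
w(R) = √(-1 + R)
Z = 3*√15 (Z = (-1 - 2)²*√(-1 + (5/3 + (⅓)*3)) = (-3)²*√(-1 + (5/3 + 1)) = 9*√(-1 + 8/3) = 9*√(5/3) = 9*(√15/3) = 3*√15 ≈ 11.619)
b(-7)*Z = -21*√15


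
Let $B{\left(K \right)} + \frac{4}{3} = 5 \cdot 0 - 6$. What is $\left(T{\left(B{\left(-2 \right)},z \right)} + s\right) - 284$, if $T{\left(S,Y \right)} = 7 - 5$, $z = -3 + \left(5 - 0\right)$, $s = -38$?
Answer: $-320$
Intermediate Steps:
$z = 2$ ($z = -3 + \left(5 + 0\right) = -3 + 5 = 2$)
$B{\left(K \right)} = - \frac{22}{3}$ ($B{\left(K \right)} = - \frac{4}{3} + \left(5 \cdot 0 - 6\right) = - \frac{4}{3} + \left(0 - 6\right) = - \frac{4}{3} - 6 = - \frac{22}{3}$)
$T{\left(S,Y \right)} = 2$ ($T{\left(S,Y \right)} = 7 - 5 = 2$)
$\left(T{\left(B{\left(-2 \right)},z \right)} + s\right) - 284 = \left(2 - 38\right) - 284 = -36 - 284 = -320$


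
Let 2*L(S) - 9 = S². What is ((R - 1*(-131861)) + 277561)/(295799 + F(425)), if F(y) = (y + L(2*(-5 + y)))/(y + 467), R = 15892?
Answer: 758760176/528411875 ≈ 1.4359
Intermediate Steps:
L(S) = 9/2 + S²/2
F(y) = (9/2 + y + (-10 + 2*y)²/2)/(467 + y) (F(y) = (y + (9/2 + (2*(-5 + y))²/2))/(y + 467) = (y + (9/2 + (-10 + 2*y)²/2))/(467 + y) = (9/2 + y + (-10 + 2*y)²/2)/(467 + y))
((R - 1*(-131861)) + 277561)/(295799 + F(425)) = ((15892 - 1*(-131861)) + 277561)/(295799 + (109 - 38*425 + 4*425²)/(2*(467 + 425))) = ((15892 + 131861) + 277561)/(295799 + (½)*(109 - 16150 + 4*180625)/892) = (147753 + 277561)/(295799 + (½)*(1/892)*(109 - 16150 + 722500)) = 425314/(295799 + (½)*(1/892)*706459) = 425314/(295799 + 706459/1784) = 425314/(528411875/1784) = 425314*(1784/528411875) = 758760176/528411875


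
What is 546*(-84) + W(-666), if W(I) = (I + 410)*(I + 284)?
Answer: 51928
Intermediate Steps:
W(I) = (284 + I)*(410 + I) (W(I) = (410 + I)*(284 + I) = (284 + I)*(410 + I))
546*(-84) + W(-666) = 546*(-84) + (116440 + (-666)² + 694*(-666)) = -45864 + (116440 + 443556 - 462204) = -45864 + 97792 = 51928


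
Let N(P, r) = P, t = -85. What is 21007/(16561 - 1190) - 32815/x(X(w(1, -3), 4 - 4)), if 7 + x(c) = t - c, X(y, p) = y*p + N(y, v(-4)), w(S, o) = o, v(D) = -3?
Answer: 506268988/1368019 ≈ 370.07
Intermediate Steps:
X(y, p) = y + p*y (X(y, p) = y*p + y = p*y + y = y + p*y)
x(c) = -92 - c (x(c) = -7 + (-85 - c) = -92 - c)
21007/(16561 - 1190) - 32815/x(X(w(1, -3), 4 - 4)) = 21007/(16561 - 1190) - 32815/(-92 - (-3)*(1 + (4 - 4))) = 21007/15371 - 32815/(-92 - (-3)*(1 + 0)) = 21007*(1/15371) - 32815/(-92 - (-3)) = 21007/15371 - 32815/(-92 - 1*(-3)) = 21007/15371 - 32815/(-92 + 3) = 21007/15371 - 32815/(-89) = 21007/15371 - 32815*(-1/89) = 21007/15371 + 32815/89 = 506268988/1368019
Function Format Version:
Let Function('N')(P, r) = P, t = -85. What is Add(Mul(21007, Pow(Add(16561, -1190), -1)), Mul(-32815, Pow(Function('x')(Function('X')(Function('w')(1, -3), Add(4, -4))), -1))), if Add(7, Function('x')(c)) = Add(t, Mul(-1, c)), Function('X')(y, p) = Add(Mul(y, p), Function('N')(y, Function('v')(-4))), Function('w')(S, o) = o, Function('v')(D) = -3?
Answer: Rational(506268988, 1368019) ≈ 370.07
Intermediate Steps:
Function('X')(y, p) = Add(y, Mul(p, y)) (Function('X')(y, p) = Add(Mul(y, p), y) = Add(Mul(p, y), y) = Add(y, Mul(p, y)))
Function('x')(c) = Add(-92, Mul(-1, c)) (Function('x')(c) = Add(-7, Add(-85, Mul(-1, c))) = Add(-92, Mul(-1, c)))
Add(Mul(21007, Pow(Add(16561, -1190), -1)), Mul(-32815, Pow(Function('x')(Function('X')(Function('w')(1, -3), Add(4, -4))), -1))) = Add(Mul(21007, Pow(Add(16561, -1190), -1)), Mul(-32815, Pow(Add(-92, Mul(-1, Mul(-3, Add(1, Add(4, -4))))), -1))) = Add(Mul(21007, Pow(15371, -1)), Mul(-32815, Pow(Add(-92, Mul(-1, Mul(-3, Add(1, 0)))), -1))) = Add(Mul(21007, Rational(1, 15371)), Mul(-32815, Pow(Add(-92, Mul(-1, Mul(-3, 1))), -1))) = Add(Rational(21007, 15371), Mul(-32815, Pow(Add(-92, Mul(-1, -3)), -1))) = Add(Rational(21007, 15371), Mul(-32815, Pow(Add(-92, 3), -1))) = Add(Rational(21007, 15371), Mul(-32815, Pow(-89, -1))) = Add(Rational(21007, 15371), Mul(-32815, Rational(-1, 89))) = Add(Rational(21007, 15371), Rational(32815, 89)) = Rational(506268988, 1368019)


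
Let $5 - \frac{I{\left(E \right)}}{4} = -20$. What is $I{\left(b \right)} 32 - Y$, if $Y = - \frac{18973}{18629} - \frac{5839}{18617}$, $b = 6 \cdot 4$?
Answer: $\frac{1110273492672}{346816093} \approx 3201.3$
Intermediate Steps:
$b = 24$
$I{\left(E \right)} = 100$ ($I{\left(E \right)} = 20 - -80 = 20 + 80 = 100$)
$Y = - \frac{461995072}{346816093}$ ($Y = \left(-18973\right) \frac{1}{18629} - \frac{5839}{18617} = - \frac{18973}{18629} - \frac{5839}{18617} = - \frac{461995072}{346816093} \approx -1.3321$)
$I{\left(b \right)} 32 - Y = 100 \cdot 32 - - \frac{461995072}{346816093} = 3200 + \frac{461995072}{346816093} = \frac{1110273492672}{346816093}$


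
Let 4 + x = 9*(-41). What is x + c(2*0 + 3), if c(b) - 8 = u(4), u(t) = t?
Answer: -361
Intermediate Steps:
x = -373 (x = -4 + 9*(-41) = -4 - 369 = -373)
c(b) = 12 (c(b) = 8 + 4 = 12)
x + c(2*0 + 3) = -373 + 12 = -361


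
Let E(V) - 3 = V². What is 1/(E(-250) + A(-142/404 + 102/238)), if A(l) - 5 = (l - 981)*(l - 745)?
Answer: 1999396/1585960805193 ≈ 1.2607e-6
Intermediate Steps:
E(V) = 3 + V²
A(l) = 5 + (-981 + l)*(-745 + l) (A(l) = 5 + (l - 981)*(l - 745) = 5 + (-981 + l)*(-745 + l))
1/(E(-250) + A(-142/404 + 102/238)) = 1/((3 + (-250)²) + (730850 + (-142/404 + 102/238)² - 1726*(-142/404 + 102/238))) = 1/((3 + 62500) + (730850 + (-142*1/404 + 102*(1/238))² - 1726*(-142*1/404 + 102*(1/238)))) = 1/(62503 + (730850 + (-71/202 + 3/7)² - 1726*(-71/202 + 3/7))) = 1/(62503 + (730850 + (109/1414)² - 1726*109/1414)) = 1/(62503 + (730850 + 11881/1999396 - 94067/707)) = 1/(62503 + 1460992557005/1999396) = 1/(1585960805193/1999396) = 1999396/1585960805193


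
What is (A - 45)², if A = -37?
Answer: 6724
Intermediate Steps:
(A - 45)² = (-37 - 45)² = (-82)² = 6724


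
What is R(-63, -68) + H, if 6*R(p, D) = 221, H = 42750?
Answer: 256721/6 ≈ 42787.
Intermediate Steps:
R(p, D) = 221/6 (R(p, D) = (1/6)*221 = 221/6)
R(-63, -68) + H = 221/6 + 42750 = 256721/6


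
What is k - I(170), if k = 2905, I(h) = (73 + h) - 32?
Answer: 2694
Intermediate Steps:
I(h) = 41 + h
k - I(170) = 2905 - (41 + 170) = 2905 - 1*211 = 2905 - 211 = 2694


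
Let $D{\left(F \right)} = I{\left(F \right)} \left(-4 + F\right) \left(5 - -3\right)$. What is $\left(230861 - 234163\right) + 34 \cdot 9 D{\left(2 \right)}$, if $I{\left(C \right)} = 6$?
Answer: $-32678$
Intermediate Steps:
$D{\left(F \right)} = -192 + 48 F$ ($D{\left(F \right)} = 6 \left(-4 + F\right) \left(5 - -3\right) = \left(-24 + 6 F\right) \left(5 + 3\right) = \left(-24 + 6 F\right) 8 = -192 + 48 F$)
$\left(230861 - 234163\right) + 34 \cdot 9 D{\left(2 \right)} = \left(230861 - 234163\right) + 34 \cdot 9 \left(-192 + 48 \cdot 2\right) = -3302 + 306 \left(-192 + 96\right) = -3302 + 306 \left(-96\right) = -3302 - 29376 = -32678$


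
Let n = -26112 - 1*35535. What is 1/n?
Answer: -1/61647 ≈ -1.6221e-5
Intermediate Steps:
n = -61647 (n = -26112 - 35535 = -61647)
1/n = 1/(-61647) = -1/61647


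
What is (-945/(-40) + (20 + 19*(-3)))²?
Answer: 11449/64 ≈ 178.89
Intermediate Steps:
(-945/(-40) + (20 + 19*(-3)))² = (-945*(-1/40) + (20 - 57))² = (189/8 - 37)² = (-107/8)² = 11449/64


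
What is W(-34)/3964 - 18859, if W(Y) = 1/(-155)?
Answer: -11587346781/614420 ≈ -18859.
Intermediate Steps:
W(Y) = -1/155
W(-34)/3964 - 18859 = -1/155/3964 - 18859 = -1/155*1/3964 - 18859 = -1/614420 - 18859 = -11587346781/614420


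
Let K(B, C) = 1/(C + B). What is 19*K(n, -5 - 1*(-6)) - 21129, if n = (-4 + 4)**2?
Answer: -21110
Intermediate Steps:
n = 0 (n = 0**2 = 0)
K(B, C) = 1/(B + C)
19*K(n, -5 - 1*(-6)) - 21129 = 19/(0 + (-5 - 1*(-6))) - 21129 = 19/(0 + (-5 + 6)) - 21129 = 19/(0 + 1) - 21129 = 19/1 - 21129 = 19*1 - 21129 = 19 - 21129 = -21110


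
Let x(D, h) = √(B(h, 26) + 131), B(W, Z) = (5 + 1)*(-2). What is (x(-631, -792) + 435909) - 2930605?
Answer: -2494696 + √119 ≈ -2.4947e+6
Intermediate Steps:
B(W, Z) = -12 (B(W, Z) = 6*(-2) = -12)
x(D, h) = √119 (x(D, h) = √(-12 + 131) = √119)
(x(-631, -792) + 435909) - 2930605 = (√119 + 435909) - 2930605 = (435909 + √119) - 2930605 = -2494696 + √119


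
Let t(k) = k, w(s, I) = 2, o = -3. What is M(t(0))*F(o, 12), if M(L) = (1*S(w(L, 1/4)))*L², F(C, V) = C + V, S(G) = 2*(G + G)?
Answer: 0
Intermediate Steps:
S(G) = 4*G (S(G) = 2*(2*G) = 4*G)
M(L) = 8*L² (M(L) = (1*(4*2))*L² = (1*8)*L² = 8*L²)
M(t(0))*F(o, 12) = (8*0²)*(-3 + 12) = (8*0)*9 = 0*9 = 0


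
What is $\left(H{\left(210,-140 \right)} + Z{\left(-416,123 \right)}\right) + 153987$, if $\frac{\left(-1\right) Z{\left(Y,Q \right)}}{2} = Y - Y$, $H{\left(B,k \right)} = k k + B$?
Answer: $173797$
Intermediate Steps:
$H{\left(B,k \right)} = B + k^{2}$ ($H{\left(B,k \right)} = k^{2} + B = B + k^{2}$)
$Z{\left(Y,Q \right)} = 0$ ($Z{\left(Y,Q \right)} = - 2 \left(Y - Y\right) = \left(-2\right) 0 = 0$)
$\left(H{\left(210,-140 \right)} + Z{\left(-416,123 \right)}\right) + 153987 = \left(\left(210 + \left(-140\right)^{2}\right) + 0\right) + 153987 = \left(\left(210 + 19600\right) + 0\right) + 153987 = \left(19810 + 0\right) + 153987 = 19810 + 153987 = 173797$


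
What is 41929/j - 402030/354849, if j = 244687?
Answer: -27831016963/28942312421 ≈ -0.96160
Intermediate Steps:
41929/j - 402030/354849 = 41929/244687 - 402030/354849 = 41929*(1/244687) - 402030*1/354849 = 41929/244687 - 134010/118283 = -27831016963/28942312421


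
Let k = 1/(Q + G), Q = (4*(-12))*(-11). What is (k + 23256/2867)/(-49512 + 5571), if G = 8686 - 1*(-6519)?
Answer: -365889515/1982025199851 ≈ -0.00018460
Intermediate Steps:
G = 15205 (G = 8686 + 6519 = 15205)
Q = 528 (Q = -48*(-11) = 528)
k = 1/15733 (k = 1/(528 + 15205) = 1/15733 ≈ 6.3561e-5)
(k + 23256/2867)/(-49512 + 5571) = (1/15733 + 23256/2867)/(-49512 + 5571) = (1/15733 + 23256*(1/2867))/(-43941) = (1/15733 + 23256/2867)*(-1/43941) = (365889515/45106511)*(-1/43941) = -365889515/1982025199851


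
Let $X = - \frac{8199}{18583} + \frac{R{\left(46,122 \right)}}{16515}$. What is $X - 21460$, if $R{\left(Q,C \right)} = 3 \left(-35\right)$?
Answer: $- \frac{439078246360}{20459883} \approx -21460.0$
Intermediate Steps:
$R{\left(Q,C \right)} = -105$
$X = - \frac{9157180}{20459883}$ ($X = - \frac{8199}{18583} - \frac{105}{16515} = \left(-8199\right) \frac{1}{18583} - \frac{7}{1101} = - \frac{8199}{18583} - \frac{7}{1101} = - \frac{9157180}{20459883} \approx -0.44757$)
$X - 21460 = - \frac{9157180}{20459883} - 21460 = - \frac{439078246360}{20459883}$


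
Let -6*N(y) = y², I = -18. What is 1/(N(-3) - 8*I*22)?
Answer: 2/6333 ≈ 0.00031581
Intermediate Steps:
N(y) = -y²/6
1/(N(-3) - 8*I*22) = 1/(-⅙*(-3)² - 8*(-18)*22) = 1/(-⅙*9 + 144*22) = 1/(-3/2 + 3168) = 1/(6333/2) = 2/6333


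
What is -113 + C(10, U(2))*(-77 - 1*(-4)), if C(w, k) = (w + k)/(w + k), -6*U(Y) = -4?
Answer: -186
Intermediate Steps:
U(Y) = ⅔ (U(Y) = -⅙*(-4) = ⅔)
C(w, k) = 1 (C(w, k) = (k + w)/(k + w) = 1)
-113 + C(10, U(2))*(-77 - 1*(-4)) = -113 + 1*(-77 - 1*(-4)) = -113 + 1*(-77 + 4) = -113 + 1*(-73) = -113 - 73 = -186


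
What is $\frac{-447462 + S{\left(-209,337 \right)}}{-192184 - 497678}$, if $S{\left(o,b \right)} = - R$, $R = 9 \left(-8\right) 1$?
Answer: $\frac{74565}{114977} \approx 0.64852$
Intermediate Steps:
$R = -72$ ($R = \left(-72\right) 1 = -72$)
$S{\left(o,b \right)} = 72$ ($S{\left(o,b \right)} = \left(-1\right) \left(-72\right) = 72$)
$\frac{-447462 + S{\left(-209,337 \right)}}{-192184 - 497678} = \frac{-447462 + 72}{-192184 - 497678} = - \frac{447390}{-689862} = \left(-447390\right) \left(- \frac{1}{689862}\right) = \frac{74565}{114977}$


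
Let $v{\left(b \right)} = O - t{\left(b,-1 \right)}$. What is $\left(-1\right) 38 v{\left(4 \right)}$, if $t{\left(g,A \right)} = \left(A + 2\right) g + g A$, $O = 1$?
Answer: $-38$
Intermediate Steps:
$t{\left(g,A \right)} = A g + g \left(2 + A\right)$ ($t{\left(g,A \right)} = \left(2 + A\right) g + A g = g \left(2 + A\right) + A g = A g + g \left(2 + A\right)$)
$v{\left(b \right)} = 1$ ($v{\left(b \right)} = 1 - 2 b \left(1 - 1\right) = 1 - 2 b 0 = 1 - 0 = 1 + 0 = 1$)
$\left(-1\right) 38 v{\left(4 \right)} = \left(-1\right) 38 \cdot 1 = \left(-38\right) 1 = -38$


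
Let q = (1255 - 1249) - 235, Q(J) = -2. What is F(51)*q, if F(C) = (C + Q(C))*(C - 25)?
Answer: -291746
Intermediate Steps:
q = -229 (q = 6 - 235 = -229)
F(C) = (-25 + C)*(-2 + C) (F(C) = (C - 2)*(C - 25) = (-2 + C)*(-25 + C) = (-25 + C)*(-2 + C))
F(51)*q = (50 + 51² - 27*51)*(-229) = (50 + 2601 - 1377)*(-229) = 1274*(-229) = -291746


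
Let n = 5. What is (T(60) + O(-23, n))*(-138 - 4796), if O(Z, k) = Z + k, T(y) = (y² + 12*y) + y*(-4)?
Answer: -20041908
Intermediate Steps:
T(y) = y² + 8*y (T(y) = (y² + 12*y) - 4*y = y² + 8*y)
(T(60) + O(-23, n))*(-138 - 4796) = (60*(8 + 60) + (-23 + 5))*(-138 - 4796) = (60*68 - 18)*(-4934) = (4080 - 18)*(-4934) = 4062*(-4934) = -20041908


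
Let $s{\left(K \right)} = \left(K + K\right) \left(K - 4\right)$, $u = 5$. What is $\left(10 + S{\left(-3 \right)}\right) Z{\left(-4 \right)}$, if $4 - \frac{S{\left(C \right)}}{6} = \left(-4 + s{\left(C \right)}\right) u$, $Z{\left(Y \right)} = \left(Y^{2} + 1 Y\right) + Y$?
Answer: $-8848$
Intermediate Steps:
$Z{\left(Y \right)} = Y^{2} + 2 Y$ ($Z{\left(Y \right)} = \left(Y^{2} + Y\right) + Y = \left(Y + Y^{2}\right) + Y = Y^{2} + 2 Y$)
$s{\left(K \right)} = 2 K \left(-4 + K\right)$
$S{\left(C \right)} = 144 - 60 C \left(-4 + C\right)$ ($S{\left(C \right)} = 24 - 6 \left(-4 + 2 C \left(-4 + C\right)\right) 5 = 24 - 6 \left(-20 + 10 C \left(-4 + C\right)\right) = 24 - \left(-120 + 60 C \left(-4 + C\right)\right) = 144 - 60 C \left(-4 + C\right)$)
$\left(10 + S{\left(-3 \right)}\right) Z{\left(-4 \right)} = \left(10 + \left(144 - - 180 \left(-4 - 3\right)\right)\right) \left(- 4 \left(2 - 4\right)\right) = \left(10 + \left(144 - \left(-180\right) \left(-7\right)\right)\right) \left(\left(-4\right) \left(-2\right)\right) = \left(10 + \left(144 - 1260\right)\right) 8 = \left(10 - 1116\right) 8 = \left(-1106\right) 8 = -8848$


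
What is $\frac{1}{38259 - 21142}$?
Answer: $\frac{1}{17117} \approx 5.8421 \cdot 10^{-5}$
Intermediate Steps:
$\frac{1}{38259 - 21142} = \frac{1}{17117}$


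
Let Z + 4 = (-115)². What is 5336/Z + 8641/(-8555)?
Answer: -68593181/113105655 ≈ -0.60645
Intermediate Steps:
Z = 13221 (Z = -4 + (-115)² = -4 + 13225 = 13221)
5336/Z + 8641/(-8555) = 5336/13221 + 8641/(-8555) = 5336*(1/13221) + 8641*(-1/8555) = 5336/13221 - 8641/8555 = -68593181/113105655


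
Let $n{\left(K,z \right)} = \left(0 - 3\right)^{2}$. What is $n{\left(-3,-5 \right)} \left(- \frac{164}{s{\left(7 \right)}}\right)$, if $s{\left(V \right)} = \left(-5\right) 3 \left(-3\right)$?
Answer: $- \frac{164}{5} \approx -32.8$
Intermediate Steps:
$s{\left(V \right)} = 45$ ($s{\left(V \right)} = \left(-15\right) \left(-3\right) = 45$)
$n{\left(K,z \right)} = 9$ ($n{\left(K,z \right)} = \left(-3\right)^{2} = 9$)
$n{\left(-3,-5 \right)} \left(- \frac{164}{s{\left(7 \right)}}\right) = 9 \left(- \frac{164}{45}\right) = - \frac{164}{5}$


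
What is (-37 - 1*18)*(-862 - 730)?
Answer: 87560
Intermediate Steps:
(-37 - 1*18)*(-862 - 730) = (-37 - 18)*(-1592) = -55*(-1592) = 87560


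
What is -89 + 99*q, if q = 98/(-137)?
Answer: -21895/137 ≈ -159.82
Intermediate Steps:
q = -98/137 (q = 98*(-1/137) = -98/137 ≈ -0.71533)
-89 + 99*q = -89 + 99*(-98/137) = -89 - 9702/137 = -21895/137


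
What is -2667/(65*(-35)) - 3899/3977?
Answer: 248062/1292525 ≈ 0.19192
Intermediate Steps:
-2667/(65*(-35)) - 3899/3977 = -2667/(-2275) - 3899*1/3977 = -2667*(-1/2275) - 3899/3977 = 381/325 - 3899/3977 = 248062/1292525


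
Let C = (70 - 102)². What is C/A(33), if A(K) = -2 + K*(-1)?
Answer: -1024/35 ≈ -29.257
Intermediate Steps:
A(K) = -2 - K
C = 1024 (C = (-32)² = 1024)
C/A(33) = 1024/(-2 - 1*33) = 1024/(-2 - 33) = 1024/(-35) = 1024*(-1/35) = -1024/35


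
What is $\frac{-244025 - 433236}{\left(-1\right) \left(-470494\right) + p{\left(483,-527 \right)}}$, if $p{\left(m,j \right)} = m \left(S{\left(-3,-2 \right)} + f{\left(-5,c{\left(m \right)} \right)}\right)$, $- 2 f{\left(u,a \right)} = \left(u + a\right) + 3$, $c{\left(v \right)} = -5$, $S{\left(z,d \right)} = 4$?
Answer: $- \frac{104194}{72941} \approx -1.4285$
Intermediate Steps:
$f{\left(u,a \right)} = - \frac{3}{2} - \frac{a}{2} - \frac{u}{2}$ ($f{\left(u,a \right)} = - \frac{\left(u + a\right) + 3}{2} = - \frac{\left(a + u\right) + 3}{2} = - \frac{3 + a + u}{2} = - \frac{3}{2} - \frac{a}{2} - \frac{u}{2}$)
$p{\left(m,j \right)} = \frac{15 m}{2}$ ($p{\left(m,j \right)} = m \left(4 - - \frac{7}{2}\right) = m \left(4 + \left(- \frac{3}{2} + \frac{5}{2} + \frac{5}{2}\right)\right) = m \left(4 + \frac{7}{2}\right) = m \frac{15}{2} = \frac{15 m}{2}$)
$\frac{-244025 - 433236}{\left(-1\right) \left(-470494\right) + p{\left(483,-527 \right)}} = \frac{-244025 - 433236}{\left(-1\right) \left(-470494\right) + \frac{15}{2} \cdot 483} = - \frac{677261}{470494 + \frac{7245}{2}} = - \frac{677261}{\frac{948233}{2}} = \left(-677261\right) \frac{2}{948233} = - \frac{104194}{72941}$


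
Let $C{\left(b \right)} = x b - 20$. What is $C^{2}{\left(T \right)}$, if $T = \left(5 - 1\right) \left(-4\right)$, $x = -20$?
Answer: $90000$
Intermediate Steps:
$T = -16$ ($T = 4 \left(-4\right) = -16$)
$C{\left(b \right)} = -20 - 20 b$ ($C{\left(b \right)} = - 20 b - 20 = -20 - 20 b$)
$C^{2}{\left(T \right)} = \left(-20 - -320\right)^{2} = \left(-20 + 320\right)^{2} = 300^{2} = 90000$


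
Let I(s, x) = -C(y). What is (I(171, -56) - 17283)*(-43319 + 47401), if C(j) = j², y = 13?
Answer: -71239064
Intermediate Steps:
I(s, x) = -169 (I(s, x) = -1*13² = -1*169 = -169)
(I(171, -56) - 17283)*(-43319 + 47401) = (-169 - 17283)*(-43319 + 47401) = -17452*4082 = -71239064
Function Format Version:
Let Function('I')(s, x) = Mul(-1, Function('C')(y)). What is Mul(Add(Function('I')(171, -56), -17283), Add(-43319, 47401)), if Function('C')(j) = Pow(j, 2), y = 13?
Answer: -71239064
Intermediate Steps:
Function('I')(s, x) = -169 (Function('I')(s, x) = Mul(-1, Pow(13, 2)) = Mul(-1, 169) = -169)
Mul(Add(Function('I')(171, -56), -17283), Add(-43319, 47401)) = Mul(Add(-169, -17283), Add(-43319, 47401)) = Mul(-17452, 4082) = -71239064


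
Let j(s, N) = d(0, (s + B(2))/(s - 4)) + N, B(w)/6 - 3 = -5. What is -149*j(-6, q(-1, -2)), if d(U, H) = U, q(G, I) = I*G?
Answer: -298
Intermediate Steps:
B(w) = -12 (B(w) = 18 + 6*(-5) = 18 - 30 = -12)
q(G, I) = G*I
j(s, N) = N (j(s, N) = 0 + N = N)
-149*j(-6, q(-1, -2)) = -(-149)*(-2) = -149*2 = -298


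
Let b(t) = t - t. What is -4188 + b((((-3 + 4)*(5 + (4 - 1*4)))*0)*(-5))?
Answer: -4188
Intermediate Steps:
b(t) = 0
-4188 + b((((-3 + 4)*(5 + (4 - 1*4)))*0)*(-5)) = -4188 + 0 = -4188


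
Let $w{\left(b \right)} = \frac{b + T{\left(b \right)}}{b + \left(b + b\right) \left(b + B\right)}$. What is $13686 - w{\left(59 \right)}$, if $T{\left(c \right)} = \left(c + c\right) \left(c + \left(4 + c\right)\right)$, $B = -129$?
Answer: $\frac{1902599}{139} \approx 13688.0$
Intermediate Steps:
$T{\left(c \right)} = 2 c \left(4 + 2 c\right)$
$w{\left(b \right)} = \frac{b + 4 b \left(2 + b\right)}{b + 2 b \left(-129 + b\right)}$ ($w{\left(b \right)} = \frac{b + 4 b \left(2 + b\right)}{b + \left(b + b\right) \left(b - 129\right)} = \frac{b + 4 b \left(2 + b\right)}{b + 2 b \left(-129 + b\right)}$)
$13686 - w{\left(59 \right)} = 13686 - \frac{9 + 4 \cdot 59}{-257 + 2 \cdot 59} = 13686 - \frac{9 + 236}{-257 + 118} = 13686 - \frac{1}{-139} \cdot 245 = 13686 - \left(- \frac{1}{139}\right) 245 = 13686 - - \frac{245}{139} = 13686 + \frac{245}{139} = \frac{1902599}{139}$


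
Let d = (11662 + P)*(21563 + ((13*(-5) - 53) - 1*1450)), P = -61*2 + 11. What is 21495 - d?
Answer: -230940750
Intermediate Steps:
P = -111 (P = -122 + 11 = -111)
d = 230962245 (d = (11662 - 111)*(21563 + ((13*(-5) - 53) - 1*1450)) = 11551*(21563 + ((-65 - 53) - 1450)) = 11551*(21563 + (-118 - 1450)) = 11551*(21563 - 1568) = 11551*19995 = 230962245)
21495 - d = 21495 - 1*230962245 = 21495 - 230962245 = -230940750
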